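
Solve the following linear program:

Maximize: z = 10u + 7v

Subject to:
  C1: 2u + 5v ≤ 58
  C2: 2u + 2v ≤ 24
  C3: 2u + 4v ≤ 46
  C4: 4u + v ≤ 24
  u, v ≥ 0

Evaluate the objective at each vertex of the feasible region:
  z(0, 0) = 0
  z(6, 0) = 60
  z(4, 8) = 96  ←
  z(1, 11) = 87
  z(0, 11.5) = 80.5
The maximum is at u = 4, v = 8.

u = 4, v = 8, z = 96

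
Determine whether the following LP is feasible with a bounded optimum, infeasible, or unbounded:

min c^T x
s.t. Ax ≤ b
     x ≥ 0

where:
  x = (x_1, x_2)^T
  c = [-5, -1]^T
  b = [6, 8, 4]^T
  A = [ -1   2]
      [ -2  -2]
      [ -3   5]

Unbounded (objective can decrease without bound)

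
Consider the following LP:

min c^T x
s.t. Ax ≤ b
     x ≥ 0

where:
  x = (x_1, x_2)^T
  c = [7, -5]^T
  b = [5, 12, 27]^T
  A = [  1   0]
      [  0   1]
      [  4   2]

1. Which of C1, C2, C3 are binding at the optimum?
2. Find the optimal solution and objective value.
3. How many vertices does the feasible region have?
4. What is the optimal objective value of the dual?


1. C2
2. x_1 = 0, x_2 = 12, z = -60
3. 5
4. -60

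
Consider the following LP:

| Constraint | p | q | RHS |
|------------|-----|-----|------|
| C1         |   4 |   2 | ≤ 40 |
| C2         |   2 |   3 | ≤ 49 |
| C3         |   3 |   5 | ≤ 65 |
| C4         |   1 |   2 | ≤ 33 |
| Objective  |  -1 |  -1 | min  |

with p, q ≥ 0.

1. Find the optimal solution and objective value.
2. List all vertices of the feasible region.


1. p = 5, q = 10, z = -15
2. (0, 0), (10, 0), (5, 10), (0, 13)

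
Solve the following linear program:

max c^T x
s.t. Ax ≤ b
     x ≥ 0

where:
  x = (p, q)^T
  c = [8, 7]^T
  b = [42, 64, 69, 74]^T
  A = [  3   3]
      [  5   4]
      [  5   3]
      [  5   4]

Evaluate the objective at each vertex of the feasible region:
  z(0, 0) = 0
  z(12.8, 0) = 102.4
  z(8, 6) = 106  ←
  z(0, 14) = 98
The maximum is at p = 8, q = 6.

p = 8, q = 6, z = 106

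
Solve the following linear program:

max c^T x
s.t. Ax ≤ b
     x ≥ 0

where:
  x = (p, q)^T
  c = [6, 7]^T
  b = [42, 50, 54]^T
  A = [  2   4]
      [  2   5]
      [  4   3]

Evaluate the objective at each vertex of the feasible region:
  z(0, 0) = 0
  z(13.5, 0) = 81
  z(9, 6) = 96  ←
  z(5, 8) = 86
  z(0, 10) = 70
The maximum is at p = 9, q = 6.

p = 9, q = 6, z = 96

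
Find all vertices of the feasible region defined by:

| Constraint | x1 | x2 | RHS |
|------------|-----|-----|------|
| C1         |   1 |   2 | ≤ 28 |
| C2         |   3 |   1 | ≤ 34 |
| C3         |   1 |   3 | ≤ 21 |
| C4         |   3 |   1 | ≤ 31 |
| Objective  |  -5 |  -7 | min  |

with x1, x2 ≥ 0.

(0, 0), (10.33, 0), (9, 4), (0, 7)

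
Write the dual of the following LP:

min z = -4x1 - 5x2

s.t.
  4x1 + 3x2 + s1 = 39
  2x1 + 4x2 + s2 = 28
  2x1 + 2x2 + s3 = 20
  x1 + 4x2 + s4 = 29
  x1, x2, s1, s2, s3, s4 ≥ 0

Primal min cᵀx s.t. Ax ≤ b, x ≥ 0  →  Dual max −bᵀy s.t. Aᵀy ≥ −c, y ≥ 0.

Maximize: z = -39y1 - 28y2 - 20y3 - 29y4

Subject to:
  4y1 + 2y2 + 2y3 + y4 ≥ 4
  3y1 + 4y2 + 2y3 + 4y4 ≥ 5
  y1, y2, y3, y4 ≥ 0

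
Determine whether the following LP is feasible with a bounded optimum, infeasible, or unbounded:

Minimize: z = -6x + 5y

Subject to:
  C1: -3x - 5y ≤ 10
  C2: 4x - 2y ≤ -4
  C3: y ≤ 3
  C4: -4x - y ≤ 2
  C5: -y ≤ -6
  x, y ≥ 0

Infeasible (no feasible solution exists)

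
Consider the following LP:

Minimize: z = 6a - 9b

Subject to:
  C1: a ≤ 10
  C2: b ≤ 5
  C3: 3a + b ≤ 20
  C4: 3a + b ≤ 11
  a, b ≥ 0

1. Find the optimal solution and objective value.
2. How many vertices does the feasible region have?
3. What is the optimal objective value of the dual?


1. a = 0, b = 5, z = -45
2. 4
3. -45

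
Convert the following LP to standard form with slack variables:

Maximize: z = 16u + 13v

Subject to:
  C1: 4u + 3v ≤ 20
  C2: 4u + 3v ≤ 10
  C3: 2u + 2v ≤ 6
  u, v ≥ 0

max z = 16u + 13v

s.t.
  4u + 3v + s1 = 20
  4u + 3v + s2 = 10
  2u + 2v + s3 = 6
  u, v, s1, s2, s3 ≥ 0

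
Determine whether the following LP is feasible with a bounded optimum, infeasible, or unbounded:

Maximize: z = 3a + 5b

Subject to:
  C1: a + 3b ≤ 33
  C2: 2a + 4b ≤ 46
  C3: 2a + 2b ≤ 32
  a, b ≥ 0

Feasible with a bounded optimal solution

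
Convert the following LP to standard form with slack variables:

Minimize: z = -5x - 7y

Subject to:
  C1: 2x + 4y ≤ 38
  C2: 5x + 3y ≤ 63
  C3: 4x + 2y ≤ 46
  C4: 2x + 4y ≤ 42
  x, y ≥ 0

min z = -5x - 7y

s.t.
  2x + 4y + s1 = 38
  5x + 3y + s2 = 63
  4x + 2y + s3 = 46
  2x + 4y + s4 = 42
  x, y, s1, s2, s3, s4 ≥ 0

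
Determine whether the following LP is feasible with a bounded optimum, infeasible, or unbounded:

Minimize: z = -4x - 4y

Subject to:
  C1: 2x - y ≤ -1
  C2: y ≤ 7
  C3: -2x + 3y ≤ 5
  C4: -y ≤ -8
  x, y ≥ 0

Infeasible (no feasible solution exists)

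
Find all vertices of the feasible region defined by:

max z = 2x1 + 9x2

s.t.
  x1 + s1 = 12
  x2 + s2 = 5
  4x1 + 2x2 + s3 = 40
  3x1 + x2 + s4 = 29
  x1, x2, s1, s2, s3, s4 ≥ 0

(0, 0), (9.667, 0), (9, 2), (7.5, 5), (0, 5)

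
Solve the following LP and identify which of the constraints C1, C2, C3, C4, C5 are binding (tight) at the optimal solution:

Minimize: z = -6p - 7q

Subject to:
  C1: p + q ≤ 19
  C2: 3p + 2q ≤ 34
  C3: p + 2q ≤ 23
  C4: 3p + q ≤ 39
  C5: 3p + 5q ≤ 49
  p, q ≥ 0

At p = 8, q = 5, compute slack b - a·x for each constraint:
  C1: 19 − 13 = 6  (slack)
  C2: 34 − 34 = 0  (binding)
  C3: 23 − 18 = 5  (slack)
  C4: 39 − 29 = 10  (slack)
  C5: 49 − 49 = 0  (binding)

Optimal: p = 8, q = 5
Binding: C2, C5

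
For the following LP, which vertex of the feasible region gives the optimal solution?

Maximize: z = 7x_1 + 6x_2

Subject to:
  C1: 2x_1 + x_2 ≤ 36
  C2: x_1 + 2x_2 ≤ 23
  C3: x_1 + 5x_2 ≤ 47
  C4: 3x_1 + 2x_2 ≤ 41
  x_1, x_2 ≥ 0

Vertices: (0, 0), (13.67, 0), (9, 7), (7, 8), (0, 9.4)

Evaluate the objective at each vertex of the feasible region:
  z(0, 0) = 0
  z(13.67, 0) = 95.67
  z(9, 7) = 105  ←
  z(7, 8) = 97
  z(0, 9.4) = 56.4
The maximum is at x_1 = 9, x_2 = 7.

(9, 7)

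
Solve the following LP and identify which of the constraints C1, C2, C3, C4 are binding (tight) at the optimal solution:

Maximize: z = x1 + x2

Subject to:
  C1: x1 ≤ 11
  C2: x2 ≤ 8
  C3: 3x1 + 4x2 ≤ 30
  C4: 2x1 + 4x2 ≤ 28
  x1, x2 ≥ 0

At x1 = 10, x2 = 0, compute slack b - a·x for each constraint:
  C1: 11 − 10 = 1  (slack)
  C2: 8 − 0 = 8  (slack)
  C3: 30 − 30 = 0  (binding)
  C4: 28 − 20 = 8  (slack)

Optimal: x1 = 10, x2 = 0
Binding: C3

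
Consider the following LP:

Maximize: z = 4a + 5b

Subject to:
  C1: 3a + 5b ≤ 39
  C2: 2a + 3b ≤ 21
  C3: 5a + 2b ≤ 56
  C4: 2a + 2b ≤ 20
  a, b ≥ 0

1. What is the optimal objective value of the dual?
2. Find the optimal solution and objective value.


1. 41
2. a = 9, b = 1, z = 41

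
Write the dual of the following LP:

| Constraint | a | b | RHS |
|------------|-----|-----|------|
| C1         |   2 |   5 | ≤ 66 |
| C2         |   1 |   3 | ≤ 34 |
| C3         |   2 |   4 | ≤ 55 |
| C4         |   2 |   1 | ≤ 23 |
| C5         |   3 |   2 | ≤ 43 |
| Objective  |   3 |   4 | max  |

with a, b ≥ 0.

Primal max cᵀx s.t. Ax ≤ b, x ≥ 0  →  Dual min bᵀy s.t. Aᵀy ≥ c, y ≥ 0.

Minimize: z = 66y1 + 34y2 + 55y3 + 23y4 + 43y5

Subject to:
  2y1 + y2 + 2y3 + 2y4 + 3y5 ≥ 3
  5y1 + 3y2 + 4y3 + y4 + 2y5 ≥ 4
  y1, y2, y3, y4, y5 ≥ 0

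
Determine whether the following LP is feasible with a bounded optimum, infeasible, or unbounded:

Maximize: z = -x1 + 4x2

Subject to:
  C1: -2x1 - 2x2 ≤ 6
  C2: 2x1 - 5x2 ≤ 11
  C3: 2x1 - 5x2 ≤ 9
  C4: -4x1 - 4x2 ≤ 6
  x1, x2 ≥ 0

Unbounded (objective can increase without bound)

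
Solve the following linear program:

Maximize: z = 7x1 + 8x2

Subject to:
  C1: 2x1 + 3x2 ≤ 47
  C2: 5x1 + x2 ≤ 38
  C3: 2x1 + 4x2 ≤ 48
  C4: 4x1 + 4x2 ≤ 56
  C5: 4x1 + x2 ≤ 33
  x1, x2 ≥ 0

Evaluate the objective at each vertex of the feasible region:
  z(0, 0) = 0
  z(7.6, 0) = 53.2
  z(6, 8) = 106
  z(4, 10) = 108  ←
  z(0, 12) = 96
The maximum is at x1 = 4, x2 = 10.

x1 = 4, x2 = 10, z = 108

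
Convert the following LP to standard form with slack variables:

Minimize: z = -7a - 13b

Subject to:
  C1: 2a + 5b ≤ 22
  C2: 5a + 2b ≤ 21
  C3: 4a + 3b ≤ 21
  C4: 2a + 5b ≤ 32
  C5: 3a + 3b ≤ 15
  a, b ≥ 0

min z = -7a - 13b

s.t.
  2a + 5b + s1 = 22
  5a + 2b + s2 = 21
  4a + 3b + s3 = 21
  2a + 5b + s4 = 32
  3a + 3b + s5 = 15
  a, b, s1, s2, s3, s4, s5 ≥ 0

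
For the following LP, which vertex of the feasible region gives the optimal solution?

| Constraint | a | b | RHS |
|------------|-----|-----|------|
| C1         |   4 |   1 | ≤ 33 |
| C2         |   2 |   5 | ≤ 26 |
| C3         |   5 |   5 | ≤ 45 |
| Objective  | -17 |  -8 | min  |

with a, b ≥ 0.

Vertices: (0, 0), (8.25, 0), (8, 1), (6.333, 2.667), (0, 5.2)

Evaluate the objective at each vertex of the feasible region:
  z(0, 0) = 0
  z(8.25, 0) = -140.2
  z(8, 1) = -144  ←
  z(6.333, 2.667) = -129
  z(0, 5.2) = -41.6
The minimum is at a = 8, b = 1.

(8, 1)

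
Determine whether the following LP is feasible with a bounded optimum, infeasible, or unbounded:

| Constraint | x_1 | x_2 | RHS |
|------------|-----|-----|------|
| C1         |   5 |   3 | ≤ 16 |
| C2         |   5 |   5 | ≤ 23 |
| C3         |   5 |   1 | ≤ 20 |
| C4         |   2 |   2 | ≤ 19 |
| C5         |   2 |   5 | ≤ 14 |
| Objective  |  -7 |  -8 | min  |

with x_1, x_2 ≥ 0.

Feasible with a bounded optimal solution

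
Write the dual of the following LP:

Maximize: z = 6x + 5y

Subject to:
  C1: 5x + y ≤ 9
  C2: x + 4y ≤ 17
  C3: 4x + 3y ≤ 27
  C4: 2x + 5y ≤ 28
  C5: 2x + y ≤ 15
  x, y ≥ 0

Primal max cᵀx s.t. Ax ≤ b, x ≥ 0  →  Dual min bᵀy s.t. Aᵀy ≥ c, y ≥ 0.

Minimize: z = 9y1 + 17y2 + 27y3 + 28y4 + 15y5

Subject to:
  5y1 + y2 + 4y3 + 2y4 + 2y5 ≥ 6
  y1 + 4y2 + 3y3 + 5y4 + y5 ≥ 5
  y1, y2, y3, y4, y5 ≥ 0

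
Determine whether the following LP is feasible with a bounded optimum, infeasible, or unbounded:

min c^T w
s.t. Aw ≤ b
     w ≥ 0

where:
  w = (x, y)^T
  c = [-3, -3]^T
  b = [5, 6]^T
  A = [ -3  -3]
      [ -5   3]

Unbounded (objective can decrease without bound)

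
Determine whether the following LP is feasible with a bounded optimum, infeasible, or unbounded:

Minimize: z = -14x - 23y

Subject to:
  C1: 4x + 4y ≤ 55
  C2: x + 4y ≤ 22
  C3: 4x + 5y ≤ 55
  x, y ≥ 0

Feasible with a bounded optimal solution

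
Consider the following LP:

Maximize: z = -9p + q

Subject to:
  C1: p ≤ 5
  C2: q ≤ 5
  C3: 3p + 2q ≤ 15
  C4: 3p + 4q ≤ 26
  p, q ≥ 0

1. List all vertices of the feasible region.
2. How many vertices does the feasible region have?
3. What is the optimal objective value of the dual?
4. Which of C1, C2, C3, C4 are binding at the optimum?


1. (0, 0), (5, 0), (1.667, 5), (0, 5)
2. 4
3. 5
4. C2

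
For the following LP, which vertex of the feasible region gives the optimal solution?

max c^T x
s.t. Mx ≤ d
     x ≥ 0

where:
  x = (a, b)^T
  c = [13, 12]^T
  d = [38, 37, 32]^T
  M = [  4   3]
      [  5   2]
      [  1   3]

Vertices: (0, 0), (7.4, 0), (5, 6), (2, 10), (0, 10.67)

Evaluate the objective at each vertex of the feasible region:
  z(0, 0) = 0
  z(7.4, 0) = 96.2
  z(5, 6) = 137
  z(2, 10) = 146  ←
  z(0, 10.67) = 128
The maximum is at a = 2, b = 10.

(2, 10)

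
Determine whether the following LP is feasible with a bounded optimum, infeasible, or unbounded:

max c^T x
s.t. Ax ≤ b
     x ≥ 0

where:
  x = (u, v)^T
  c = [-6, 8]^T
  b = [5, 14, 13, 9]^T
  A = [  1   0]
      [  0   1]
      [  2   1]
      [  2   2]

Feasible with a bounded optimal solution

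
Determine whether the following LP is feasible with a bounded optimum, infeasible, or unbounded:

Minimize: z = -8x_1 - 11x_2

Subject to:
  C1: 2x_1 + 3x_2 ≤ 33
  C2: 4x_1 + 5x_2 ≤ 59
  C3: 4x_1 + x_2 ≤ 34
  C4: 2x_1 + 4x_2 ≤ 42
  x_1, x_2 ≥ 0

Feasible with a bounded optimal solution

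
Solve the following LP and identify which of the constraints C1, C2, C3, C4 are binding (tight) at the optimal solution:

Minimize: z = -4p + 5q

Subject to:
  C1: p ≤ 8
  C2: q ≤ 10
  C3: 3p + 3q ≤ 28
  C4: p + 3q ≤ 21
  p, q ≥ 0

At p = 8, q = 0, compute slack b - a·x for each constraint:
  C1: 8 − 8 = 0  (binding)
  C2: 10 − 0 = 10  (slack)
  C3: 28 − 24 = 4  (slack)
  C4: 21 − 8 = 13  (slack)

Optimal: p = 8, q = 0
Binding: C1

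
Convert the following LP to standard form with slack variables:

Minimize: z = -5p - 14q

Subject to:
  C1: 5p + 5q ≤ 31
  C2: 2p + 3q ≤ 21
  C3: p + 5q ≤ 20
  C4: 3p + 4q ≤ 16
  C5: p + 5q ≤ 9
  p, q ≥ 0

min z = -5p - 14q

s.t.
  5p + 5q + s1 = 31
  2p + 3q + s2 = 21
  p + 5q + s3 = 20
  3p + 4q + s4 = 16
  p + 5q + s5 = 9
  p, q, s1, s2, s3, s4, s5 ≥ 0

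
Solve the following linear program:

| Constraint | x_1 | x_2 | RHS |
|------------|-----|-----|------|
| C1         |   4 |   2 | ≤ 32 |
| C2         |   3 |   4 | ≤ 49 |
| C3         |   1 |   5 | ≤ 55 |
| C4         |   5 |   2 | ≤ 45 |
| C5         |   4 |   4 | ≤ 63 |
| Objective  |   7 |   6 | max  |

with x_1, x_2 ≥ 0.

Evaluate the objective at each vertex of the feasible region:
  z(0, 0) = 0
  z(8, 0) = 56
  z(3, 10) = 81  ←
  z(2.273, 10.55) = 79.18
  z(0, 11) = 66
The maximum is at x_1 = 3, x_2 = 10.

x_1 = 3, x_2 = 10, z = 81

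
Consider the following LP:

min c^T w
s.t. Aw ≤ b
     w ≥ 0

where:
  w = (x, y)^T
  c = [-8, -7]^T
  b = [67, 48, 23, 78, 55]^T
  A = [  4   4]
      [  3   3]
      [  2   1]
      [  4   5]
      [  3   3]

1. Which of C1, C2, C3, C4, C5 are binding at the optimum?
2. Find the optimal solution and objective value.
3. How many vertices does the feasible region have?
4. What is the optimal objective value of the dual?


1. C2, C3
2. x = 7, y = 9, z = -119
3. 5
4. -119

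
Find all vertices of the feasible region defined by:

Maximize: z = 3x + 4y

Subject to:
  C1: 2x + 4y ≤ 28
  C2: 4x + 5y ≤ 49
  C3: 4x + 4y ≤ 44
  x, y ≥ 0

(0, 0), (11, 0), (8, 3), (0, 7)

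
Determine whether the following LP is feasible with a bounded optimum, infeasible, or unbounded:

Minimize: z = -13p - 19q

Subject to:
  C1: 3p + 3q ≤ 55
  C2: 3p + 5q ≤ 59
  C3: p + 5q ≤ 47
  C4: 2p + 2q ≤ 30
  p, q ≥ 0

Feasible with a bounded optimal solution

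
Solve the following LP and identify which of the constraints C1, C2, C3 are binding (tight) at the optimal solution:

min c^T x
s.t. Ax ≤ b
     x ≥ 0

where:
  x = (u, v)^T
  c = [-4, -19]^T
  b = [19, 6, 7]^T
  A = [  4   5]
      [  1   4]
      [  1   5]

At u = 2, v = 1, compute slack b - a·x for each constraint:
  C1: 19 − 13 = 6  (slack)
  C2: 6 − 6 = 0  (binding)
  C3: 7 − 7 = 0  (binding)

Optimal: u = 2, v = 1
Binding: C2, C3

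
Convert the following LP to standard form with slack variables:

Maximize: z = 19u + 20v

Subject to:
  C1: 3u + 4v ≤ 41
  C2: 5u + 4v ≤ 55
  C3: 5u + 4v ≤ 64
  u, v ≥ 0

max z = 19u + 20v

s.t.
  3u + 4v + s1 = 41
  5u + 4v + s2 = 55
  5u + 4v + s3 = 64
  u, v, s1, s2, s3 ≥ 0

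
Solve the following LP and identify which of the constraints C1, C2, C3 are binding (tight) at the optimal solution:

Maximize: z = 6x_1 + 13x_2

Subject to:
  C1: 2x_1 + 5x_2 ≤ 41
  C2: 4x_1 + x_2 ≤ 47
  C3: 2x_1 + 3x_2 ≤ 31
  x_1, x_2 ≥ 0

At x_1 = 8, x_2 = 5, compute slack b - a·x for each constraint:
  C1: 41 − 41 = 0  (binding)
  C2: 47 − 37 = 10  (slack)
  C3: 31 − 31 = 0  (binding)

Optimal: x_1 = 8, x_2 = 5
Binding: C1, C3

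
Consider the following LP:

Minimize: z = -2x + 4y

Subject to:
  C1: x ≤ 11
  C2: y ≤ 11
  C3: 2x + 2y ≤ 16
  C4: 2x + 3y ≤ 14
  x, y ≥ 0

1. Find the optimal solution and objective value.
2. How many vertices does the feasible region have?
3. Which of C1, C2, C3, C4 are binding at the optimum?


1. x = 7, y = 0, z = -14
2. 3
3. C4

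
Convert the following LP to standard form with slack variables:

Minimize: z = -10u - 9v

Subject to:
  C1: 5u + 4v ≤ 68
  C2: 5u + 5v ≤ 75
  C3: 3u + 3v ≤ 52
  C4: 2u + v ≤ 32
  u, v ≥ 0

min z = -10u - 9v

s.t.
  5u + 4v + s1 = 68
  5u + 5v + s2 = 75
  3u + 3v + s3 = 52
  2u + v + s4 = 32
  u, v, s1, s2, s3, s4 ≥ 0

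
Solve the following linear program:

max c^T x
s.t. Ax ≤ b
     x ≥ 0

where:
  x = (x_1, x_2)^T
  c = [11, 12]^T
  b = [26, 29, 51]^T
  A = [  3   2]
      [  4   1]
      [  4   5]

Evaluate the objective at each vertex of the feasible region:
  z(0, 0) = 0
  z(7.25, 0) = 79.75
  z(6.4, 3.4) = 111.2
  z(4, 7) = 128  ←
  z(0, 10.2) = 122.4
The maximum is at x_1 = 4, x_2 = 7.

x_1 = 4, x_2 = 7, z = 128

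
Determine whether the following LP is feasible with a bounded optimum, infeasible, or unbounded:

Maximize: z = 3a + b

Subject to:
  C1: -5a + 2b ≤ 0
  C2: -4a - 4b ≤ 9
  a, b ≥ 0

Unbounded (objective can increase without bound)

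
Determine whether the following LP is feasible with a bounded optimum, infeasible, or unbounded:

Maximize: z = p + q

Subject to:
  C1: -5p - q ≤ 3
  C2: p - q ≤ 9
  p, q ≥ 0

Unbounded (objective can increase without bound)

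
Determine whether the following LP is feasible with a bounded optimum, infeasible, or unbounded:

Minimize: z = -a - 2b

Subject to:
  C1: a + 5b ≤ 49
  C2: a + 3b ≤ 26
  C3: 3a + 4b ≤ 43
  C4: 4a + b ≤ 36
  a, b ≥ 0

Feasible with a bounded optimal solution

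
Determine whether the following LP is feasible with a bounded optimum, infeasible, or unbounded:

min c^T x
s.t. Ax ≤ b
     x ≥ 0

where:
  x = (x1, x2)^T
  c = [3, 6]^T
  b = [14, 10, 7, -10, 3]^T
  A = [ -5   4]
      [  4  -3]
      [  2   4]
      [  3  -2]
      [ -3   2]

Infeasible (no feasible solution exists)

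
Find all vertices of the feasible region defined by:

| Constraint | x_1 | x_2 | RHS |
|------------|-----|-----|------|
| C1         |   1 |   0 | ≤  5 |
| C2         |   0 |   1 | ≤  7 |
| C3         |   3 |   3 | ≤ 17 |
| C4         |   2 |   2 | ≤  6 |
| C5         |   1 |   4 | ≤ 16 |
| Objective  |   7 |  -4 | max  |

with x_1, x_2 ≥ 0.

(0, 0), (3, 0), (0, 3)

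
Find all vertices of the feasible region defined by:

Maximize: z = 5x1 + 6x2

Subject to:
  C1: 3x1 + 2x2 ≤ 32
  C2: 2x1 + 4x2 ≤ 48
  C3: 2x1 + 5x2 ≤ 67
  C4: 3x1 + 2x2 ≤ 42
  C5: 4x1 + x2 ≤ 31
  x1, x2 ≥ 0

(0, 0), (7.75, 0), (6, 7), (4, 10), (0, 12)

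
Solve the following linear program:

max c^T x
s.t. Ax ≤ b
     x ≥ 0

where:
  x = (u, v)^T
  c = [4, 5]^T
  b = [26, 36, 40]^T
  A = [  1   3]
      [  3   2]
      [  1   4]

Evaluate the objective at each vertex of the feasible region:
  z(0, 0) = 0
  z(12, 0) = 48
  z(8, 6) = 62  ←
  z(0, 8.667) = 43.33
The maximum is at u = 8, v = 6.

u = 8, v = 6, z = 62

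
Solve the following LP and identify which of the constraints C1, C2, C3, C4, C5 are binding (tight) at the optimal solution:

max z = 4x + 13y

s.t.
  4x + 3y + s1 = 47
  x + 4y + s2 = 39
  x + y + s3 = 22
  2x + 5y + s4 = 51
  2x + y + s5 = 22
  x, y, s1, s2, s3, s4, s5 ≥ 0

At x = 3, y = 9, compute slack b - a·x for each constraint:
  C1: 47 − 39 = 8  (slack)
  C2: 39 − 39 = 0  (binding)
  C3: 22 − 12 = 10  (slack)
  C4: 51 − 51 = 0  (binding)
  C5: 22 − 15 = 7  (slack)

Optimal: x = 3, y = 9
Binding: C2, C4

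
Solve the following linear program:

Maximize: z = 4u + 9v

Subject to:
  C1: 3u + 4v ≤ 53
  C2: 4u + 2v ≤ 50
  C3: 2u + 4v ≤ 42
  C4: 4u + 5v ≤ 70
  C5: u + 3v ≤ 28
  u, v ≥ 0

Evaluate the objective at each vertex of the feasible region:
  z(0, 0) = 0
  z(12.5, 0) = 50
  z(9.667, 5.667) = 89.67
  z(7, 7) = 91  ←
  z(0, 9.333) = 84
The maximum is at u = 7, v = 7.

u = 7, v = 7, z = 91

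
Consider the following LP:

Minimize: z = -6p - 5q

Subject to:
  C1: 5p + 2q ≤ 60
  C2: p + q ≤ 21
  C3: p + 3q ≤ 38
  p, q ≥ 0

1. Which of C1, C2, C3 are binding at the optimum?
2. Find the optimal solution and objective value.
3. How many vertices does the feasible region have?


1. C1, C3
2. p = 8, q = 10, z = -98
3. 4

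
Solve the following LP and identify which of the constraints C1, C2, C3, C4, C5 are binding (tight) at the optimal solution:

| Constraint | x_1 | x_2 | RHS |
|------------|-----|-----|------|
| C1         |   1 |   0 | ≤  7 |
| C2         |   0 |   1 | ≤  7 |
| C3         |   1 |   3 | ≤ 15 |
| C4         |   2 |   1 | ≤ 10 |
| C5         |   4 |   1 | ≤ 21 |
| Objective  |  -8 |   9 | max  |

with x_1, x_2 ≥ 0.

At x_1 = 0, x_2 = 5, compute slack b - a·x for each constraint:
  C1: 7 − 0 = 7  (slack)
  C2: 7 − 5 = 2  (slack)
  C3: 15 − 15 = 0  (binding)
  C4: 10 − 5 = 5  (slack)
  C5: 21 − 5 = 16  (slack)

Optimal: x_1 = 0, x_2 = 5
Binding: C3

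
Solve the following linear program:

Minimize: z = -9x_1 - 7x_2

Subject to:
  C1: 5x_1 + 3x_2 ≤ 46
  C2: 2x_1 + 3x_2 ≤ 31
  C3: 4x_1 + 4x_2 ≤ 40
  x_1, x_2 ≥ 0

Evaluate the objective at each vertex of the feasible region:
  z(0, 0) = 0
  z(9.2, 0) = -82.8
  z(8, 2) = -86  ←
  z(0, 10) = -70
The minimum is at x_1 = 8, x_2 = 2.

x_1 = 8, x_2 = 2, z = -86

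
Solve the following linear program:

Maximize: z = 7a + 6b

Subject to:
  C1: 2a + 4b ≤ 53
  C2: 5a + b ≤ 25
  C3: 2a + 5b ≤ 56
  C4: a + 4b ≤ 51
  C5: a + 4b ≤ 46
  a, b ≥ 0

Evaluate the objective at each vertex of the feasible region:
  z(0, 0) = 0
  z(5, 0) = 35
  z(3, 10) = 81  ←
  z(0, 11.2) = 67.2
The maximum is at a = 3, b = 10.

a = 3, b = 10, z = 81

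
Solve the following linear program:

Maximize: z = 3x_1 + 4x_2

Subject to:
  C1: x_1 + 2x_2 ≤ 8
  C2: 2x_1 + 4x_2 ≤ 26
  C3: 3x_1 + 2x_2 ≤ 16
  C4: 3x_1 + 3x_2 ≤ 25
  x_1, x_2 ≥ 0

Evaluate the objective at each vertex of the feasible region:
  z(0, 0) = 0
  z(5.333, 0) = 16
  z(4, 2) = 20  ←
  z(0, 4) = 16
The maximum is at x_1 = 4, x_2 = 2.

x_1 = 4, x_2 = 2, z = 20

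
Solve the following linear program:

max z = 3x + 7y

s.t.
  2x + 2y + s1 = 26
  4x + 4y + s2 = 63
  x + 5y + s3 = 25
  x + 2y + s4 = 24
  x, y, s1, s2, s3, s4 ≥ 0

Evaluate the objective at each vertex of the feasible region:
  z(0, 0) = 0
  z(13, 0) = 39
  z(10, 3) = 51  ←
  z(0, 5) = 35
The maximum is at x = 10, y = 3.

x = 10, y = 3, z = 51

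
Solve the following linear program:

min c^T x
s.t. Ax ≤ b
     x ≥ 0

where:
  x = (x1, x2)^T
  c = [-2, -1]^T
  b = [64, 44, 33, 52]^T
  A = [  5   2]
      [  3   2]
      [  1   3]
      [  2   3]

Evaluate the objective at each vertex of the feasible region:
  z(0, 0) = 0
  z(12.8, 0) = -25.6
  z(10, 7) = -27  ←
  z(9.429, 7.857) = -26.71
  z(0, 11) = -11
The minimum is at x1 = 10, x2 = 7.

x1 = 10, x2 = 7, z = -27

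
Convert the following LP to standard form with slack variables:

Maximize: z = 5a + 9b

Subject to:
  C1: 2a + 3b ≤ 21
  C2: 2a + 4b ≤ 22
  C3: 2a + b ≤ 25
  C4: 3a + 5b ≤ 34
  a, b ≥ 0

max z = 5a + 9b

s.t.
  2a + 3b + s1 = 21
  2a + 4b + s2 = 22
  2a + b + s3 = 25
  3a + 5b + s4 = 34
  a, b, s1, s2, s3, s4 ≥ 0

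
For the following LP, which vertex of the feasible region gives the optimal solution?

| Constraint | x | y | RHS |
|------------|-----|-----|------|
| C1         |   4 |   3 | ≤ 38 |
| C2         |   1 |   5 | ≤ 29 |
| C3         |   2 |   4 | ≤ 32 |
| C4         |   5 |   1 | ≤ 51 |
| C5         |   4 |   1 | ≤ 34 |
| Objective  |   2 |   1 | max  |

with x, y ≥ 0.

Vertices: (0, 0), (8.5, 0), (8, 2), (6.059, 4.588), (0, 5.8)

Evaluate the objective at each vertex of the feasible region:
  z(0, 0) = 0
  z(8.5, 0) = 17
  z(8, 2) = 18  ←
  z(6.059, 4.588) = 16.71
  z(0, 5.8) = 5.8
The maximum is at x = 8, y = 2.

(8, 2)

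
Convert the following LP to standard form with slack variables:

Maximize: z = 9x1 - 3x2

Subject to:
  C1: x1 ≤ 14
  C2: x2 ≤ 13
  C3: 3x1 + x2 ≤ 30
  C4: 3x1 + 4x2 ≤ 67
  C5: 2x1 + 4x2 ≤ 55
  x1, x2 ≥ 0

max z = 9x1 - 3x2

s.t.
  x1 + s1 = 14
  x2 + s2 = 13
  3x1 + x2 + s3 = 30
  3x1 + 4x2 + s4 = 67
  2x1 + 4x2 + s5 = 55
  x1, x2, s1, s2, s3, s4, s5 ≥ 0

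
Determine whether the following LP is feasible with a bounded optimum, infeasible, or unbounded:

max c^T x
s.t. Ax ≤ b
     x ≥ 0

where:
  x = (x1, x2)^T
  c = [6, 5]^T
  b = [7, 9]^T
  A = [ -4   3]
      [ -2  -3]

Unbounded (objective can increase without bound)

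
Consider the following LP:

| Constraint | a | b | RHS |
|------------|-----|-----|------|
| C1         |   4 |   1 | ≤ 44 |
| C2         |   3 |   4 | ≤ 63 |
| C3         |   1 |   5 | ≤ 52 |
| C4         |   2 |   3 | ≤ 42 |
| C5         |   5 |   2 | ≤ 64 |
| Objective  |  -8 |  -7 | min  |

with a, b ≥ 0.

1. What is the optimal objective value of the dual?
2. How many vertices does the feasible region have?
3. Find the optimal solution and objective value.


1. -128
2. 5
3. a = 9, b = 8, z = -128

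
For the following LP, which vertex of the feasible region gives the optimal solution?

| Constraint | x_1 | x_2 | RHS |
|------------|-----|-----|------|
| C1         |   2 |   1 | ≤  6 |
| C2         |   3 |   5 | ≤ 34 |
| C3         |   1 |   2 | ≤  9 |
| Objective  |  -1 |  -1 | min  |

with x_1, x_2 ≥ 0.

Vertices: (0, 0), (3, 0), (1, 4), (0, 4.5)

Evaluate the objective at each vertex of the feasible region:
  z(0, 0) = 0
  z(3, 0) = -3
  z(1, 4) = -5  ←
  z(0, 4.5) = -4.5
The minimum is at x_1 = 1, x_2 = 4.

(1, 4)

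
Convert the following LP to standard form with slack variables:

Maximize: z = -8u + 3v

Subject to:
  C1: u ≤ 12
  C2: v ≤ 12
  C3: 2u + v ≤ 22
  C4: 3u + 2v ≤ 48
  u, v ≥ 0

max z = -8u + 3v

s.t.
  u + s1 = 12
  v + s2 = 12
  2u + v + s3 = 22
  3u + 2v + s4 = 48
  u, v, s1, s2, s3, s4 ≥ 0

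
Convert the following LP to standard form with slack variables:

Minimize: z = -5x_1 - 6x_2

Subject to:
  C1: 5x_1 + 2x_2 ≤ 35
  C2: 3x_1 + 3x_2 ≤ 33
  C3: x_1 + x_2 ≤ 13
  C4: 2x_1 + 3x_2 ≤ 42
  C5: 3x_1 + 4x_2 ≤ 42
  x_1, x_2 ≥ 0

min z = -5x_1 - 6x_2

s.t.
  5x_1 + 2x_2 + s1 = 35
  3x_1 + 3x_2 + s2 = 33
  x_1 + x_2 + s3 = 13
  2x_1 + 3x_2 + s4 = 42
  3x_1 + 4x_2 + s5 = 42
  x_1, x_2, s1, s2, s3, s4, s5 ≥ 0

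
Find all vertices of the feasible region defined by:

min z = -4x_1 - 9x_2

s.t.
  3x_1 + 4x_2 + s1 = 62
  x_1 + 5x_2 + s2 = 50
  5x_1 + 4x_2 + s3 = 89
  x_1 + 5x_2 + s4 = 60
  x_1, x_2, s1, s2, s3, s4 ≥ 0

(0, 0), (17.8, 0), (13.5, 5.375), (10, 8), (0, 10)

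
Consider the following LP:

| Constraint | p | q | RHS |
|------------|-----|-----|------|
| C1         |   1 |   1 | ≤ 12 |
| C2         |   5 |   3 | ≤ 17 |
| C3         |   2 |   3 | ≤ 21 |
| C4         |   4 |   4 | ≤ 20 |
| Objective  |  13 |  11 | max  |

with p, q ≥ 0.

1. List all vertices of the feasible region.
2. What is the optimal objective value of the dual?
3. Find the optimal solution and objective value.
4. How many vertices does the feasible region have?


1. (0, 0), (3.4, 0), (1, 4), (0, 5)
2. 57
3. p = 1, q = 4, z = 57
4. 4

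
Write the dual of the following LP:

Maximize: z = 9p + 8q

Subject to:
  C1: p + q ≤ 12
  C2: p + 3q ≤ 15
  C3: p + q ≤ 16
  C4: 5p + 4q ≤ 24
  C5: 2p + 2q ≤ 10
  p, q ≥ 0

Primal max cᵀx s.t. Ax ≤ b, x ≥ 0  →  Dual min bᵀy s.t. Aᵀy ≥ c, y ≥ 0.

Minimize: z = 12y1 + 15y2 + 16y3 + 24y4 + 10y5

Subject to:
  y1 + y2 + y3 + 5y4 + 2y5 ≥ 9
  y1 + 3y2 + y3 + 4y4 + 2y5 ≥ 8
  y1, y2, y3, y4, y5 ≥ 0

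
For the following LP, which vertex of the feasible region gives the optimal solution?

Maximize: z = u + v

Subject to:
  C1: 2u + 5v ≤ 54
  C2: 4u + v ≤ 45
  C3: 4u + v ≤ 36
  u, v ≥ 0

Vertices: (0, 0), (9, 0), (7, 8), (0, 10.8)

Evaluate the objective at each vertex of the feasible region:
  z(0, 0) = 0
  z(9, 0) = 9
  z(7, 8) = 15  ←
  z(0, 10.8) = 10.8
The maximum is at u = 7, v = 8.

(7, 8)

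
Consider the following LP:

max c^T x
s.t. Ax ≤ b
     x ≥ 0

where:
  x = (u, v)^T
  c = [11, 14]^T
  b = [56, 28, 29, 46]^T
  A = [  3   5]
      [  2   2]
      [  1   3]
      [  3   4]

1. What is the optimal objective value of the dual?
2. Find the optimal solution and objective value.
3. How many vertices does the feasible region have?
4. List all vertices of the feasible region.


1. 166
2. u = 10, v = 4, z = 166
3. 5
4. (0, 0), (14, 0), (10, 4), (4.4, 8.2), (0, 9.667)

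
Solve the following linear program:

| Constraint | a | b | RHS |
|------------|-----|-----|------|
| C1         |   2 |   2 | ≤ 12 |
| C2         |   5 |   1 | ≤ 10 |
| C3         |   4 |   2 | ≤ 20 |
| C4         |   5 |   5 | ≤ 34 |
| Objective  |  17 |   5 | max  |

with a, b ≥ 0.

Evaluate the objective at each vertex of the feasible region:
  z(0, 0) = 0
  z(2, 0) = 34
  z(1, 5) = 42  ←
  z(0, 6) = 30
The maximum is at a = 1, b = 5.

a = 1, b = 5, z = 42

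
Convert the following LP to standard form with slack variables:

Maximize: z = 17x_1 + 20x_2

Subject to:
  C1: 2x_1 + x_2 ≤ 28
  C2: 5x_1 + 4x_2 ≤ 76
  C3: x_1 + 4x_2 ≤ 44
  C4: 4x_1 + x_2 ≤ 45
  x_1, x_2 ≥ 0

max z = 17x_1 + 20x_2

s.t.
  2x_1 + x_2 + s1 = 28
  5x_1 + 4x_2 + s2 = 76
  x_1 + 4x_2 + s3 = 44
  4x_1 + x_2 + s4 = 45
  x_1, x_2, s1, s2, s3, s4 ≥ 0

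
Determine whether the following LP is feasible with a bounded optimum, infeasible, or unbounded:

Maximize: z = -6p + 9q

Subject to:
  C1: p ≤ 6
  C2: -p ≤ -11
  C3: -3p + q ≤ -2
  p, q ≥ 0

Infeasible (no feasible solution exists)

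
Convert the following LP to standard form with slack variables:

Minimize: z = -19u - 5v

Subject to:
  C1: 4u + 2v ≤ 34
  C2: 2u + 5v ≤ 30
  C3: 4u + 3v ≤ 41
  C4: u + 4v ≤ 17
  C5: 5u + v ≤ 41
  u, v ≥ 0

min z = -19u - 5v

s.t.
  4u + 2v + s1 = 34
  2u + 5v + s2 = 30
  4u + 3v + s3 = 41
  u + 4v + s4 = 17
  5u + v + s5 = 41
  u, v, s1, s2, s3, s4, s5 ≥ 0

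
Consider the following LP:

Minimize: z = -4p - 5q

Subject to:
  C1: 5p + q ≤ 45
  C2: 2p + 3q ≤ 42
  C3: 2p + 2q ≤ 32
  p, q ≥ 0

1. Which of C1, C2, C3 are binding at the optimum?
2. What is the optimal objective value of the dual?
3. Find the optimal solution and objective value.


1. C2, C3
2. -74
3. p = 6, q = 10, z = -74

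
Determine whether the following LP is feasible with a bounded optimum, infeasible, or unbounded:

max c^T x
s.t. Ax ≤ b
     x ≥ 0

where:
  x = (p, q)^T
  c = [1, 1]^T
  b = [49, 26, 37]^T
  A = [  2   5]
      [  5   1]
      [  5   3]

Feasible with a bounded optimal solution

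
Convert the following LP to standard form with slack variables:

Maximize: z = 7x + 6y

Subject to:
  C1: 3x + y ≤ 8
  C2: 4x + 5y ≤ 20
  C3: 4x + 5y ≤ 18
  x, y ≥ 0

max z = 7x + 6y

s.t.
  3x + y + s1 = 8
  4x + 5y + s2 = 20
  4x + 5y + s3 = 18
  x, y, s1, s2, s3 ≥ 0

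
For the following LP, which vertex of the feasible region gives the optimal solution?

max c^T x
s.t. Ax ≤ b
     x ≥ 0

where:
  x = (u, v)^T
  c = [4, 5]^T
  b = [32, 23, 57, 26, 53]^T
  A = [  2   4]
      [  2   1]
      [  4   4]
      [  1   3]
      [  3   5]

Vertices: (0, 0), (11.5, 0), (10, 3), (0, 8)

Evaluate the objective at each vertex of the feasible region:
  z(0, 0) = 0
  z(11.5, 0) = 46
  z(10, 3) = 55  ←
  z(0, 8) = 40
The maximum is at u = 10, v = 3.

(10, 3)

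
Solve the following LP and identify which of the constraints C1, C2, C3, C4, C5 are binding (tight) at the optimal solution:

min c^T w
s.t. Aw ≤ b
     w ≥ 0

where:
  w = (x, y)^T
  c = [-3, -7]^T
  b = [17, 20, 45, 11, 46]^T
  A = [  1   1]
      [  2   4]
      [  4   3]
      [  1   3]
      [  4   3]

At x = 8, y = 1, compute slack b - a·x for each constraint:
  C1: 17 − 9 = 8  (slack)
  C2: 20 − 20 = 0  (binding)
  C3: 45 − 35 = 10  (slack)
  C4: 11 − 11 = 0  (binding)
  C5: 46 − 35 = 11  (slack)

Optimal: x = 8, y = 1
Binding: C2, C4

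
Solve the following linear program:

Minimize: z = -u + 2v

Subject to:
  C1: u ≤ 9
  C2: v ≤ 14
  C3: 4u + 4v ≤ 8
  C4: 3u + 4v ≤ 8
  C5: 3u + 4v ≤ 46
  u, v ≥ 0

Evaluate the objective at each vertex of the feasible region:
  z(0, 0) = 0
  z(2, 0) = -2  ←
  z(0, 2) = 4
The minimum is at u = 2, v = 0.

u = 2, v = 0, z = -2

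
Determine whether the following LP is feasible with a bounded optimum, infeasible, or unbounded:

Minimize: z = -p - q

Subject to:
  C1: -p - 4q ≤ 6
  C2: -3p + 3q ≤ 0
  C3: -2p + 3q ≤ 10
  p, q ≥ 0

Unbounded (objective can decrease without bound)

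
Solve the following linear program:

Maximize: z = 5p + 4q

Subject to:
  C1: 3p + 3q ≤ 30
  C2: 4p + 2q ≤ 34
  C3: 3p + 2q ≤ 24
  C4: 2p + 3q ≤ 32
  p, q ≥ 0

Evaluate the objective at each vertex of the feasible region:
  z(0, 0) = 0
  z(8, 0) = 40
  z(4, 6) = 44  ←
  z(0, 10) = 40
The maximum is at p = 4, q = 6.

p = 4, q = 6, z = 44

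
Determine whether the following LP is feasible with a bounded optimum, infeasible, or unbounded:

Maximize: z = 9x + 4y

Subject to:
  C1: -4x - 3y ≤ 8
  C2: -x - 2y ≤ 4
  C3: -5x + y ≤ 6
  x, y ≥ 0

Unbounded (objective can increase without bound)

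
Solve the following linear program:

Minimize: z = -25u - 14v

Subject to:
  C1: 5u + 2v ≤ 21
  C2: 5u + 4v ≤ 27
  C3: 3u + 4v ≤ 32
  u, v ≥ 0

Evaluate the objective at each vertex of the feasible region:
  z(0, 0) = 0
  z(4.2, 0) = -105
  z(3, 3) = -117  ←
  z(0, 6.75) = -94.5
The minimum is at u = 3, v = 3.

u = 3, v = 3, z = -117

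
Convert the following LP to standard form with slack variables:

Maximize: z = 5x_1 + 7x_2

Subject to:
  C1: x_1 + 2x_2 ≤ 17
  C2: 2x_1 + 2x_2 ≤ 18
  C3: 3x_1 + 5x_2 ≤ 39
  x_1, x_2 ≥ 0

max z = 5x_1 + 7x_2

s.t.
  x_1 + 2x_2 + s1 = 17
  2x_1 + 2x_2 + s2 = 18
  3x_1 + 5x_2 + s3 = 39
  x_1, x_2, s1, s2, s3 ≥ 0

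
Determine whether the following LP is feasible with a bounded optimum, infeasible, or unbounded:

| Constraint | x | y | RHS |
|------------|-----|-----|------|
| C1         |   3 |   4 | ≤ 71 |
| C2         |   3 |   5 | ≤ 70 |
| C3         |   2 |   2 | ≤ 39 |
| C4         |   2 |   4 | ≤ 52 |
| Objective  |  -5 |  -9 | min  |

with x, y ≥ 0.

Feasible with a bounded optimal solution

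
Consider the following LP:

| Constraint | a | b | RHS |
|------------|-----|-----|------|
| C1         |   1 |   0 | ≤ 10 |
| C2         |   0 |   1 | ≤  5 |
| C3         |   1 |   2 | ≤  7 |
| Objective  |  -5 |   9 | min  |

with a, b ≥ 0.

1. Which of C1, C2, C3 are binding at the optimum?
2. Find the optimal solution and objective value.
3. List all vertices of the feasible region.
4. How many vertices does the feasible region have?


1. C3
2. a = 7, b = 0, z = -35
3. (0, 0), (7, 0), (0, 3.5)
4. 3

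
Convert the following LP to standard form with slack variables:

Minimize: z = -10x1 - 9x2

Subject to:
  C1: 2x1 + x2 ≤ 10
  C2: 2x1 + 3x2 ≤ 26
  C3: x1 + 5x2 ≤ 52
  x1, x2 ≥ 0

min z = -10x1 - 9x2

s.t.
  2x1 + x2 + s1 = 10
  2x1 + 3x2 + s2 = 26
  x1 + 5x2 + s3 = 52
  x1, x2, s1, s2, s3 ≥ 0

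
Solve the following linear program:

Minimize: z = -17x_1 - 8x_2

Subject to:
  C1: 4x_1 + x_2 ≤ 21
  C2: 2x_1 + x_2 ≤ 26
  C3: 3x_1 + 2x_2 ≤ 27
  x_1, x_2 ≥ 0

Evaluate the objective at each vertex of the feasible region:
  z(0, 0) = 0
  z(5.25, 0) = -89.25
  z(3, 9) = -123  ←
  z(0, 13.5) = -108
The minimum is at x_1 = 3, x_2 = 9.

x_1 = 3, x_2 = 9, z = -123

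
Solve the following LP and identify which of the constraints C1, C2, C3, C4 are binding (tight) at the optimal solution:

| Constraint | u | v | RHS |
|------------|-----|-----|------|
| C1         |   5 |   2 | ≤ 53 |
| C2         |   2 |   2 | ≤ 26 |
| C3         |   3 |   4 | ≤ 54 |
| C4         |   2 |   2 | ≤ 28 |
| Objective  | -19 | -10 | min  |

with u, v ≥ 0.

At u = 9, v = 4, compute slack b - a·x for each constraint:
  C1: 53 − 53 = 0  (binding)
  C2: 26 − 26 = 0  (binding)
  C3: 54 − 43 = 11  (slack)
  C4: 28 − 26 = 2  (slack)

Optimal: u = 9, v = 4
Binding: C1, C2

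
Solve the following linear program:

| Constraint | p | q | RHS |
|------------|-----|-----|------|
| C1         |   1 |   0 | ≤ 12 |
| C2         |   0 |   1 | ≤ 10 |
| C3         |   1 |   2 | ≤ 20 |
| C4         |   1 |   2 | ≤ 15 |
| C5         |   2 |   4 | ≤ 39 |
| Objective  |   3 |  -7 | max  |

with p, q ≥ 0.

Evaluate the objective at each vertex of the feasible region:
  z(0, 0) = 0
  z(12, 0) = 36  ←
  z(12, 1.5) = 25.5
  z(0, 7.5) = -52.5
The maximum is at p = 12, q = 0.

p = 12, q = 0, z = 36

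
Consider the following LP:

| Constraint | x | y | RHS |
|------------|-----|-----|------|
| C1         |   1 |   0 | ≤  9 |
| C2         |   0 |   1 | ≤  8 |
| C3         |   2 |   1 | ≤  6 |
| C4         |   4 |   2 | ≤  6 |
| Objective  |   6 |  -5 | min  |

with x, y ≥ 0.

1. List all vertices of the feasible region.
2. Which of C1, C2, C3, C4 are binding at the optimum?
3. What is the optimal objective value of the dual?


1. (0, 0), (1.5, 0), (0, 3)
2. C4
3. -15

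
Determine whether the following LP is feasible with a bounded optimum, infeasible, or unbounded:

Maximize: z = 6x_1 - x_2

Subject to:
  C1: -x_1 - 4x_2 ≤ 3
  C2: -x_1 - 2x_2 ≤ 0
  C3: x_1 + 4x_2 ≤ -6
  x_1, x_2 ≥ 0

Infeasible (no feasible solution exists)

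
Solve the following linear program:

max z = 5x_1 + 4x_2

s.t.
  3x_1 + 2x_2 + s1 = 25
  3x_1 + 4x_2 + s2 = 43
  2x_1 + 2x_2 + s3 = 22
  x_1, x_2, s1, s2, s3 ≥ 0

Evaluate the objective at each vertex of the feasible region:
  z(0, 0) = 0
  z(8.333, 0) = 41.67
  z(3, 8) = 47  ←
  z(1, 10) = 45
  z(0, 10.75) = 43
The maximum is at x_1 = 3, x_2 = 8.

x_1 = 3, x_2 = 8, z = 47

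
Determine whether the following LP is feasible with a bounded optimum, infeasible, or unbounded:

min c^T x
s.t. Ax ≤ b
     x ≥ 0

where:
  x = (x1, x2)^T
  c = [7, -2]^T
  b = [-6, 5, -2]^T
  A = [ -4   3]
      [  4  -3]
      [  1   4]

Infeasible (no feasible solution exists)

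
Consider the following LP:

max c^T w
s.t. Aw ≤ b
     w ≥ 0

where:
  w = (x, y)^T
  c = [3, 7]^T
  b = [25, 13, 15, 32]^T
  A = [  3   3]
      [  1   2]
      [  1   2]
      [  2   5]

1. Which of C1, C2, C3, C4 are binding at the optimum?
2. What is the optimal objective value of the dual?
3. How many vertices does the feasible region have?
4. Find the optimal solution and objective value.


1. C2, C4
2. 45
3. 5
4. x = 1, y = 6, z = 45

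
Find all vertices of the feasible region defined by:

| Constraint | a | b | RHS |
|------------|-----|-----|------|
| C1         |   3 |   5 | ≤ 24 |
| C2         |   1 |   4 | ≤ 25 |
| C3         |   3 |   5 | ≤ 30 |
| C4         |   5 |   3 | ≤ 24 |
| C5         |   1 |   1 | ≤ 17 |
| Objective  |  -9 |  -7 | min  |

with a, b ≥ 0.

(0, 0), (4.8, 0), (3, 3), (0, 4.8)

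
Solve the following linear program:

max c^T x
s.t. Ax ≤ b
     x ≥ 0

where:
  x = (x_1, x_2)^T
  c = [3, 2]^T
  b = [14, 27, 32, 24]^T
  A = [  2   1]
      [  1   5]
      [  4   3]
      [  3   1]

Evaluate the objective at each vertex of the feasible region:
  z(0, 0) = 0
  z(7, 0) = 21
  z(5, 4) = 23  ←
  z(4.647, 4.471) = 22.88
  z(0, 5.4) = 10.8
The maximum is at x_1 = 5, x_2 = 4.

x_1 = 5, x_2 = 4, z = 23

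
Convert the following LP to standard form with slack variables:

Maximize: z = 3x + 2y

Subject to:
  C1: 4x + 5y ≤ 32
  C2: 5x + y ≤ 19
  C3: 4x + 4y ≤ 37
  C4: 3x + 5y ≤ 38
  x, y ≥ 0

max z = 3x + 2y

s.t.
  4x + 5y + s1 = 32
  5x + y + s2 = 19
  4x + 4y + s3 = 37
  3x + 5y + s4 = 38
  x, y, s1, s2, s3, s4 ≥ 0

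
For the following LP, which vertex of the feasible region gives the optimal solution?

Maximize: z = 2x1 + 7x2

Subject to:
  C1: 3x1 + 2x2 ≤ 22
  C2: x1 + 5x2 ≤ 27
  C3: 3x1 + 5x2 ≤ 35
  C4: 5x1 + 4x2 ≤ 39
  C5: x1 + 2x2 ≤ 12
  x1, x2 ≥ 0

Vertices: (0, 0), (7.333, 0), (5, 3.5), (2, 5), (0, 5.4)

Evaluate the objective at each vertex of the feasible region:
  z(0, 0) = 0
  z(7.333, 0) = 14.67
  z(5, 3.5) = 34.5
  z(2, 5) = 39  ←
  z(0, 5.4) = 37.8
The maximum is at x1 = 2, x2 = 5.

(2, 5)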